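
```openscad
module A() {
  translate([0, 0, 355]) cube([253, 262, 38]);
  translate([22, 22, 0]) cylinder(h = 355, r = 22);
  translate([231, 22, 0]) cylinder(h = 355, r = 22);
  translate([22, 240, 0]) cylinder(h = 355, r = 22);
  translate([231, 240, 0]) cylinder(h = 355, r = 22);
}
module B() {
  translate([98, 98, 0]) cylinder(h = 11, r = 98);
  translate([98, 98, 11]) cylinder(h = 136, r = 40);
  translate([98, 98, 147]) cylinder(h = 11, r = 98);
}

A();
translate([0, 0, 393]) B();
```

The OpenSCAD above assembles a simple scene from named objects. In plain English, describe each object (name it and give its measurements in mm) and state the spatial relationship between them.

A is a four-legged stool. The seat is a 253×262×38 mm slab whose top surface is at z = 393 mm; four round legs, each 44 mm in diameter, run from the floor (z = 0) to the underside of the seat, each leg's axis is inset half a diameter from the nearest pair of seat edges (so the leg's bounding box is flush with the corner).

B is a spool: two coaxial disc flanges of radius 98 mm and thickness 11 mm, joined by a core cylinder of radius 40 mm and height 136 mm. The lower flange rests on z = 0 and the three cylinders share a vertical axis.

The spool is on top of the stool.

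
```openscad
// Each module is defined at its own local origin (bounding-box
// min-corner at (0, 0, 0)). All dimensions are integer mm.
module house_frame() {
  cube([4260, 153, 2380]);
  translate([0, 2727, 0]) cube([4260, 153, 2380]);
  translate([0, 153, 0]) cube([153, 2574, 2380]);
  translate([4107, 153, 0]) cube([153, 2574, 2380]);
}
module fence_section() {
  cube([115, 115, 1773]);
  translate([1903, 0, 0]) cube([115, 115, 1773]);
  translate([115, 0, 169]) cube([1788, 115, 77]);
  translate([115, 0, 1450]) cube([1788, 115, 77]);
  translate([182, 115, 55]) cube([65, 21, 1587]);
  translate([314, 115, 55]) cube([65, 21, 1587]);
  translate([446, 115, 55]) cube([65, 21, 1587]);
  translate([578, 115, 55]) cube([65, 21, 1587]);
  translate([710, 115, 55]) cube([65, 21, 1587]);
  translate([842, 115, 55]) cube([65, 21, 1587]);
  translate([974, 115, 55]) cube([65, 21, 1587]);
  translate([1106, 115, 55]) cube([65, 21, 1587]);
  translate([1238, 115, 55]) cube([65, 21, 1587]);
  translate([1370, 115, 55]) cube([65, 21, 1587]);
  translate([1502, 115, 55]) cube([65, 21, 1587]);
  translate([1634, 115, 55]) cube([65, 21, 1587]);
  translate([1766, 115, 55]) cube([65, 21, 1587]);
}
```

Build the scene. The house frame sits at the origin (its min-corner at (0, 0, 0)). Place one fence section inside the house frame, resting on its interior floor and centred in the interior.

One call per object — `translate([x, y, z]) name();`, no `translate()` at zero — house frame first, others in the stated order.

house_frame();
translate([1121, 1372, 0]) fence_section();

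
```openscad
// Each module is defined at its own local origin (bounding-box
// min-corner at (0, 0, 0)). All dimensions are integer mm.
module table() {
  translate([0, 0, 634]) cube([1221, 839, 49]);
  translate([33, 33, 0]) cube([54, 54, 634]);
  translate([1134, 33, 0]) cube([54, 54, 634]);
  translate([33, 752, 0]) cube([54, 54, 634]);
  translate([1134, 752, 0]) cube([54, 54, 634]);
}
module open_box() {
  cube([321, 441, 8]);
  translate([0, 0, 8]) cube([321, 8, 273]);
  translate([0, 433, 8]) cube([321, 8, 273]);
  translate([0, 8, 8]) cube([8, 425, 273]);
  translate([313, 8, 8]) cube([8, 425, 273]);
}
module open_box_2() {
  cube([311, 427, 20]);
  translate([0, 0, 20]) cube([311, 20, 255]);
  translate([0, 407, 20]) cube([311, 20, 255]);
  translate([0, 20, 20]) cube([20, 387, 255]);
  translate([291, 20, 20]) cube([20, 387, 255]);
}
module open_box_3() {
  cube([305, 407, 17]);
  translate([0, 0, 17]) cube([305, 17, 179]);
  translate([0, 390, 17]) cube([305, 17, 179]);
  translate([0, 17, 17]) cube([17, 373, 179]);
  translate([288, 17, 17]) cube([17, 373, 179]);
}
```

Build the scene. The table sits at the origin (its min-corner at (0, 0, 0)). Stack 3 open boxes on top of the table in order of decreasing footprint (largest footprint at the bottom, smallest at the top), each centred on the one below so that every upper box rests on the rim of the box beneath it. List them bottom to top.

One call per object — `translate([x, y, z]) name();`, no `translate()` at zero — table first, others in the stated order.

table();
translate([450, 199, 683]) open_box();
translate([455, 206, 964]) open_box_2();
translate([458, 216, 1239]) open_box_3();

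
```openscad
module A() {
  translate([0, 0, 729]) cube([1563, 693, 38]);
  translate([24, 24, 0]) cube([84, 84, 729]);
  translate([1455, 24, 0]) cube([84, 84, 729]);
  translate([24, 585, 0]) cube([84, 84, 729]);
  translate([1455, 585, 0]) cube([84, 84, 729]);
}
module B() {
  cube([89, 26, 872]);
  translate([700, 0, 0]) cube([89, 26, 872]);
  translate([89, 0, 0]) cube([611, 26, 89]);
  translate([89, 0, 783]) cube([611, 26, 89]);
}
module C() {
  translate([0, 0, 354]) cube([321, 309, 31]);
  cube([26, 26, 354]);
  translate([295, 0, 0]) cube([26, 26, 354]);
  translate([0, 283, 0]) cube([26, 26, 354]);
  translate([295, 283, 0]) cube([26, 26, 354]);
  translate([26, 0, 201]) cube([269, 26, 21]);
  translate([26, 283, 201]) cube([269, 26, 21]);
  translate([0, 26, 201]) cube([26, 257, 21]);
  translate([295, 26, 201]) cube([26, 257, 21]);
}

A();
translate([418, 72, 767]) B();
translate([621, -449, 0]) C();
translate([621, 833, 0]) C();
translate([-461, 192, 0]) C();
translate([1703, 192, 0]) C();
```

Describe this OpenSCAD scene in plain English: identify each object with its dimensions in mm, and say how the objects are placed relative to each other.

A is a rectangular dining table. The top is 1563×693×38 mm with its upper surface at z = 767 mm. It stands on four 84×84 mm square legs, each inset 24 mm from the nearest pair of top edges, running from the floor to the underside of the top.

B is a picture frame with a 611×694 mm rectangular opening (x by z) and a uniform 89 mm border on every side. Frame depth is 26 mm along y. It is built from two vertical stiles running the full outside height and two horizontal rails spanning the gap between the stiles.

C is a four-legged stool. The seat is 321×309 mm, 31 mm thick, top at z = 385 mm. It stands on four square legs, each 26×26 mm in cross-section, from z = 0 to the seat underside, each flush with a corner of the seat. Four stretchers, 26 mm wide and 21 mm tall, connect adjacent legs with their undersides at z = 201 mm, each running between the inner faces of the legs it joins and aligned with the legs' outer faces on the other axis.

The picture frame is on top of the table. Four stools sit around the table at the −y, +y, −x, +x sides.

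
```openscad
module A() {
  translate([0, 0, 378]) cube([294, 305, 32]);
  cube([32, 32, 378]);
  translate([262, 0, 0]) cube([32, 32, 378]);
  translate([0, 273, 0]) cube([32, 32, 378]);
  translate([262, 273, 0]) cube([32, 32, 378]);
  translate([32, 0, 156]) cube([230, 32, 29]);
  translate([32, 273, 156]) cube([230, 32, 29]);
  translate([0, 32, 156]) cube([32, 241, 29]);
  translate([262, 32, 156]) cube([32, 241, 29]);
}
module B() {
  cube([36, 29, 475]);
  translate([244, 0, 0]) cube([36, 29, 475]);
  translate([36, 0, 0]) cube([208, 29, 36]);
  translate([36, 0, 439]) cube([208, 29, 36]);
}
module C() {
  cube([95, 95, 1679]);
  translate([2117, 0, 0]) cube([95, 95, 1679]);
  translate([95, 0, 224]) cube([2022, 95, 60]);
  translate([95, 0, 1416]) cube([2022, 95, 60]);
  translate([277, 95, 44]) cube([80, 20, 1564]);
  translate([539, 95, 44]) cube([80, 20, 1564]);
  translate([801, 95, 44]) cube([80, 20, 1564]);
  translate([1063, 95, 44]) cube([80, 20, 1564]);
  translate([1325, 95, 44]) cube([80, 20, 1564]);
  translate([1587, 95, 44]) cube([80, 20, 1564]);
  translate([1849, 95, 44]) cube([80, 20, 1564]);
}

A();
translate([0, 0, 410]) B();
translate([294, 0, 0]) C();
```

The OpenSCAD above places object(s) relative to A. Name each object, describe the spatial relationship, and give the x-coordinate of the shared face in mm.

A is a stool. B is a picture frame. C is a fence section. The picture frame is on top of the stool. The fence section is against the stool's +x side, with their −y faces flush. The x-coordinate of the shared face is 294 mm.

The stool's +x face and the fence section's −x face are both at x = 294 mm.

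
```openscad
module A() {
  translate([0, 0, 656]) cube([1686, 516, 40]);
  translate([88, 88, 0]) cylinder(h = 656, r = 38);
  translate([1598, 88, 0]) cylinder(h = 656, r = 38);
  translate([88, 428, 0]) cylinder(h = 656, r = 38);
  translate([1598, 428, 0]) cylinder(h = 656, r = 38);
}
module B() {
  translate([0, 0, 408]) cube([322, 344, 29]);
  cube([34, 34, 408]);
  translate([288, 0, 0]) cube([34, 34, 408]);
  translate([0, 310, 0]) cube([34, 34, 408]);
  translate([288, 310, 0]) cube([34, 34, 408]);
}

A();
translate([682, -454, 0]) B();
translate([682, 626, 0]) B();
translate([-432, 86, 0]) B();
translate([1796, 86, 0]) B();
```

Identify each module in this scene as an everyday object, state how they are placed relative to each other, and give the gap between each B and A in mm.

Each stool's nearest face is 110 mm from the table's bounding box.

A is a table. B is a stool. Four stools sit around the table at the −y, +y, −x, +x sides. The gap between each stool and the table is 110 mm.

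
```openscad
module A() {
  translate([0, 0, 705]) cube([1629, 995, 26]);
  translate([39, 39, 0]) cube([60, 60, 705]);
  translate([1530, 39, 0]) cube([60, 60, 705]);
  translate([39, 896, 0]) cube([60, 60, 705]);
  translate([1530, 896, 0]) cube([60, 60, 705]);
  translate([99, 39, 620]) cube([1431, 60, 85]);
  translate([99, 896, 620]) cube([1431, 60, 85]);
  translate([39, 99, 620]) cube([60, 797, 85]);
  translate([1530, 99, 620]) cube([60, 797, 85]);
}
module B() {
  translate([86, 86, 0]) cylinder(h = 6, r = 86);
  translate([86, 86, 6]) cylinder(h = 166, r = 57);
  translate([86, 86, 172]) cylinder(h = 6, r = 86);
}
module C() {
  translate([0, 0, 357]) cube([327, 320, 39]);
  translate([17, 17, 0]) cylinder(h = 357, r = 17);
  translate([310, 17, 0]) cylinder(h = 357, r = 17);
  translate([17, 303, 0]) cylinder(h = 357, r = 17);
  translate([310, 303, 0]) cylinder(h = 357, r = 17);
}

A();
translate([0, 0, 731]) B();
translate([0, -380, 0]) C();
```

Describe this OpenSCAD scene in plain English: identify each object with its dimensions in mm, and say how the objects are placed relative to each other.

A is a table: top 1629 mm (x) × 995 mm (y), 26 mm thick, upper face at z = 731 mm, on four 60×60 mm square legs, each inset 39 mm from the nearest pair of top edges, running from z = 0 to the bottom of the top. Four apron rails, 60 mm thick and 85 mm tall, run between adjacent legs with their top edges flush with the underside of the top and their outer faces flush with the legs' outer faces.

B is a spool: two coaxial disc flanges of radius 86 mm and thickness 6 mm, joined by a core cylinder of radius 57 mm and height 166 mm. The lower flange rests on z = 0 and the three cylinders share a vertical axis.

C is a four-legged stool. The seat is a 327×320×39 mm slab whose top surface is at z = 396 mm; four round legs, each 34 mm in diameter, run from the floor (z = 0) to the underside of the seat, each leg's axis is inset half a diameter from the nearest pair of seat edges (so the leg's bounding box is flush with the corner).

The spool is on top of the table. The stool is on the floor beside the table on its −y side.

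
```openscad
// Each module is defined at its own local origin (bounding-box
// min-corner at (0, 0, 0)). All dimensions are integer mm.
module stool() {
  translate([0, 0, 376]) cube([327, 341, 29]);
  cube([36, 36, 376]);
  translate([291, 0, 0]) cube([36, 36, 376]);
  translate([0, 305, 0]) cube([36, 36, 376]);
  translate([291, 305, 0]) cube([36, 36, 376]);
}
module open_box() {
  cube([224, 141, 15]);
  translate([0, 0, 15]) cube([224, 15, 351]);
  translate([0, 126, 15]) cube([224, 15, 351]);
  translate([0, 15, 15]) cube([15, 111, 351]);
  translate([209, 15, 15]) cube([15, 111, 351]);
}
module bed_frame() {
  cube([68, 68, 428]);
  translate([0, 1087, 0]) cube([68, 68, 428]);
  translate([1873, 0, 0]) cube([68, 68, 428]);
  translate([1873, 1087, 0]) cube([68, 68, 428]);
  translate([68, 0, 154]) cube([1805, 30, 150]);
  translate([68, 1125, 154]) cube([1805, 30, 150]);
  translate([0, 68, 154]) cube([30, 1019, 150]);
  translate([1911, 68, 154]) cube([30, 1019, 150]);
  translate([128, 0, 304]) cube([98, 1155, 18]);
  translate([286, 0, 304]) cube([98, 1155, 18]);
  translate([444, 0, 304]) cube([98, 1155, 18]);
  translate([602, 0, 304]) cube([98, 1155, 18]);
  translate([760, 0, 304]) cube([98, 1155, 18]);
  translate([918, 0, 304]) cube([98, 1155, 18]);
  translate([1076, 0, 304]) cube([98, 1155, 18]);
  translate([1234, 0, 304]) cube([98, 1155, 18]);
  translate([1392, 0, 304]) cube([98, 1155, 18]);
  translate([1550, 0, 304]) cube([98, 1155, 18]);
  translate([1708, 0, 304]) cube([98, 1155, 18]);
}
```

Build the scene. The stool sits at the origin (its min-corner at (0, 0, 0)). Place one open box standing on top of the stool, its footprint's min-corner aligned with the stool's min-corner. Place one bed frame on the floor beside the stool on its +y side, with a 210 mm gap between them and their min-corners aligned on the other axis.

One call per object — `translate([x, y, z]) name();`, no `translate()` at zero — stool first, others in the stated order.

stool();
translate([0, 0, 405]) open_box();
translate([0, 551, 0]) bed_frame();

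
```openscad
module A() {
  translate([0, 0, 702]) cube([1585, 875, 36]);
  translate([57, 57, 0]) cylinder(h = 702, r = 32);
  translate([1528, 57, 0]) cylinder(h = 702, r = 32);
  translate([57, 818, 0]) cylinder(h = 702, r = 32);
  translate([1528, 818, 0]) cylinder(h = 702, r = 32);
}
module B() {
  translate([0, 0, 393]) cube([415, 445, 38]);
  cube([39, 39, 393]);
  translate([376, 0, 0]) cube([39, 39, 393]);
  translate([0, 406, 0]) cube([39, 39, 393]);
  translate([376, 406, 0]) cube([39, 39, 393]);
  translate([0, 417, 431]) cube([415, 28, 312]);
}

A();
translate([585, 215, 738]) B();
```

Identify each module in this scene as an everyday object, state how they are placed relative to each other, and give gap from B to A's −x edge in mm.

A is a table. B is a chair. The chair is on top of the table, centred. The gap from the chair to the table's −x edge is 585 mm.

The chair's min-x is at 585; the table's min-x is 0; gap = 585 mm.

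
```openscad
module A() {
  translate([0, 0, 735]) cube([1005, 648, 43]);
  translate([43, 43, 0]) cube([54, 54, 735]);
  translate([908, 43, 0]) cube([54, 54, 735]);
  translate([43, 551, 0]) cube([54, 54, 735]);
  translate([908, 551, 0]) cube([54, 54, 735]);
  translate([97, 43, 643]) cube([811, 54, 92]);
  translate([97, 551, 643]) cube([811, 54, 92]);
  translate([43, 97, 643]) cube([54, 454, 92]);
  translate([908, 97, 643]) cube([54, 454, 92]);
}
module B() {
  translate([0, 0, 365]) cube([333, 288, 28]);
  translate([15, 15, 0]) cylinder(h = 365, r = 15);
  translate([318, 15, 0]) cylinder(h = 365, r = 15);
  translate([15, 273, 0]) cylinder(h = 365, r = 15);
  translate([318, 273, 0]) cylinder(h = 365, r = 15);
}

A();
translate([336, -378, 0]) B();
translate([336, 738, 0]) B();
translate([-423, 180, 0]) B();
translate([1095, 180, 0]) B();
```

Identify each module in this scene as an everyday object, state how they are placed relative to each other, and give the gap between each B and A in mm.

A is a table. B is a stool. Four stools sit around the table at the −y, +y, −x, +x sides. The gap between each stool and the table is 90 mm.

Each stool's nearest face is 90 mm from the table's bounding box.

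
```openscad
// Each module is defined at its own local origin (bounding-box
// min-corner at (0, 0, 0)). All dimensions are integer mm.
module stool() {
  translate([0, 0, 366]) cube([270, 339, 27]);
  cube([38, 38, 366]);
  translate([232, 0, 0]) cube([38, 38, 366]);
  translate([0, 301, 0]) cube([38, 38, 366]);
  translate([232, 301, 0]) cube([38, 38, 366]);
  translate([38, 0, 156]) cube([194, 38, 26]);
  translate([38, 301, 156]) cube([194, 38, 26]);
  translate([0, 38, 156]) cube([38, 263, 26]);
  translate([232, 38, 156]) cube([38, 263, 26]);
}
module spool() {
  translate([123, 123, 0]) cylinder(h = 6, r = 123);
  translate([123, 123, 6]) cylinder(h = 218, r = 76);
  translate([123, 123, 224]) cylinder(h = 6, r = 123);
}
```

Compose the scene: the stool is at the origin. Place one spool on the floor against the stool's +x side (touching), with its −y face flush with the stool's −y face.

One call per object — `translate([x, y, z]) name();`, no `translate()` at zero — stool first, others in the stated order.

stool();
translate([270, 0, 0]) spool();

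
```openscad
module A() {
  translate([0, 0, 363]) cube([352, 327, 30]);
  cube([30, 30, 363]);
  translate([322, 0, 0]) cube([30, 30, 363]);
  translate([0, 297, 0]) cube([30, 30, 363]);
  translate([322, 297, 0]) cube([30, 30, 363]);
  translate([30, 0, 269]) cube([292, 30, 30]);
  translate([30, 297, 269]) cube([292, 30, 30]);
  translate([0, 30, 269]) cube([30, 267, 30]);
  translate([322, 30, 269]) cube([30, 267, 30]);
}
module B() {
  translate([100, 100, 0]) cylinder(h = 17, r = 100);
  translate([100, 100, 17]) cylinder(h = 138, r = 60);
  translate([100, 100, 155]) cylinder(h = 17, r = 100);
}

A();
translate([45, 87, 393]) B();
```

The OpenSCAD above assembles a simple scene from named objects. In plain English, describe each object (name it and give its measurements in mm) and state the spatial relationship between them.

A is a four-legged stool. The seat is 352×327 mm, 30 mm thick, top at z = 393 mm. It stands on four square legs, each 30×30 mm in cross-section, from z = 0 to the seat underside, each flush with a corner of the seat. Four stretchers, 30 mm wide and 30 mm tall, connect adjacent legs with their undersides at z = 269 mm, each running between the inner faces of the legs it joins and aligned with the legs' outer faces on the other axis.

B is a spool: two coaxial disc flanges of radius 100 mm and thickness 17 mm, joined by a core cylinder of radius 60 mm and height 138 mm. The lower flange rests on z = 0 and the three cylinders share a vertical axis.

The spool is on top of the stool.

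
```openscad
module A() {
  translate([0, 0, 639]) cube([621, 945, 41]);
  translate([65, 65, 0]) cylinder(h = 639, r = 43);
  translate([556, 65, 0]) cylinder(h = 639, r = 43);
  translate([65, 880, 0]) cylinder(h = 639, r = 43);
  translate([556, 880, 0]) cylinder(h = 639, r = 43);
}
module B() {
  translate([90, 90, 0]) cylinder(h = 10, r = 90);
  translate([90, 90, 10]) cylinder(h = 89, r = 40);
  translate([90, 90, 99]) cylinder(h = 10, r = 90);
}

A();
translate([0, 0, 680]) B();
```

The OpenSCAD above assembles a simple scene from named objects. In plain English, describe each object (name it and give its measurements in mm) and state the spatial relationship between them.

A is a rectangular dining table. The top is 621×945×41 mm with its upper surface at z = 680 mm. It stands on four round legs of 86 mm diameter, each leg's bounding box inset 22 mm from the nearest pair of top edges, running from the floor to the underside of the top.

B is a spool: two coaxial disc flanges of radius 90 mm and thickness 10 mm, joined by a core cylinder of radius 40 mm and height 89 mm. The lower flange rests on z = 0 and the three cylinders share a vertical axis.

The spool is on top of the table.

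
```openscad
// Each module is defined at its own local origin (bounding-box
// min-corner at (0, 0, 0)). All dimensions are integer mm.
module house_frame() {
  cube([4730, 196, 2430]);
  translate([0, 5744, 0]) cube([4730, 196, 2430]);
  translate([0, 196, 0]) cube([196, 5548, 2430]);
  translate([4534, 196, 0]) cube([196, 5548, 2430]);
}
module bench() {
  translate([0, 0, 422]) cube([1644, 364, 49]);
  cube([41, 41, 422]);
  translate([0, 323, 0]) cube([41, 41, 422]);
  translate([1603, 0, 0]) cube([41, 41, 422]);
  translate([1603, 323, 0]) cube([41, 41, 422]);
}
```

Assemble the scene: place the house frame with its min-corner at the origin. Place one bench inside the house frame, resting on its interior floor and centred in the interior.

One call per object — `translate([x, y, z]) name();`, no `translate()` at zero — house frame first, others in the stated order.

house_frame();
translate([1543, 2788, 0]) bench();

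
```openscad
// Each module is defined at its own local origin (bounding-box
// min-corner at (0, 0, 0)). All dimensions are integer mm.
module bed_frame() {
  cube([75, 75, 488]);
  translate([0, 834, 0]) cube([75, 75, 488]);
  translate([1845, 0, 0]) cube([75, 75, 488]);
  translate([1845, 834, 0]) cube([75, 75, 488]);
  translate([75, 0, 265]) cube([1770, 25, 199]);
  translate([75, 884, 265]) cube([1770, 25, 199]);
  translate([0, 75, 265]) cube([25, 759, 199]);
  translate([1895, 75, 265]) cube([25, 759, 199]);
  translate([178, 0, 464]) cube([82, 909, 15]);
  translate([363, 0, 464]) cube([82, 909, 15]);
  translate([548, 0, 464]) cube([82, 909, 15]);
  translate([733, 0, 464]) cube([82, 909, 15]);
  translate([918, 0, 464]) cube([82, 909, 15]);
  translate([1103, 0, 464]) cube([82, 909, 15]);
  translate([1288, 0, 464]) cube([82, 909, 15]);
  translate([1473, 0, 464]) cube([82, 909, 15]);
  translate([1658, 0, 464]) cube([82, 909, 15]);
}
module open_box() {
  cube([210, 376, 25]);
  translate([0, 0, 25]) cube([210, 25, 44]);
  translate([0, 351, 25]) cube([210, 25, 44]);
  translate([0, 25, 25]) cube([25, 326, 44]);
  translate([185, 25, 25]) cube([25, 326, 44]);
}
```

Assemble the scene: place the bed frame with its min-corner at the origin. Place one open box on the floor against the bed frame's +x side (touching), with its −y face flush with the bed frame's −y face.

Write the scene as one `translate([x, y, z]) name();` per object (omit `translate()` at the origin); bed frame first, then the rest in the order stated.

bed_frame();
translate([1920, 0, 0]) open_box();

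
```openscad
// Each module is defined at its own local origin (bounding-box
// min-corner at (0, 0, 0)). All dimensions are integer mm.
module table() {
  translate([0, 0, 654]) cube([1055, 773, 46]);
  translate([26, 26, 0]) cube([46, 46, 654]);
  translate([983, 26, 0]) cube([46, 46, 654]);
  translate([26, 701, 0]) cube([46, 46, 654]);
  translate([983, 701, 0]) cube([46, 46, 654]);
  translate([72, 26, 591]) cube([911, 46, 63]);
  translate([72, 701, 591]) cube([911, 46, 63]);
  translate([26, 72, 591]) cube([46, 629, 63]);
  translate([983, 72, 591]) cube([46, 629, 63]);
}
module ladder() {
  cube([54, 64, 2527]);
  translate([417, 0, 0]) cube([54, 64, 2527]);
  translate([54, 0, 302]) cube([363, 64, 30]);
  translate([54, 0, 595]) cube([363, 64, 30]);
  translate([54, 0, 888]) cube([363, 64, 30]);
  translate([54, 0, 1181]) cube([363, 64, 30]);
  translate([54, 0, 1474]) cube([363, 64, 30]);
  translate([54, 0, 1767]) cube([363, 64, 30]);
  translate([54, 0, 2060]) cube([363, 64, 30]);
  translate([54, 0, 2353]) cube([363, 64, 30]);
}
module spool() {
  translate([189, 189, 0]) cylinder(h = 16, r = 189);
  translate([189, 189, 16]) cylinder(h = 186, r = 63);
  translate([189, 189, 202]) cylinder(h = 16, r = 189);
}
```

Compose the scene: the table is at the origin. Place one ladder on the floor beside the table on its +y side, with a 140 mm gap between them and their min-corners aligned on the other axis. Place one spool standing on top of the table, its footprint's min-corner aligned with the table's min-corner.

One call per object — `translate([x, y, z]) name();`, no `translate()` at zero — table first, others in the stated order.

table();
translate([0, 913, 0]) ladder();
translate([0, 0, 700]) spool();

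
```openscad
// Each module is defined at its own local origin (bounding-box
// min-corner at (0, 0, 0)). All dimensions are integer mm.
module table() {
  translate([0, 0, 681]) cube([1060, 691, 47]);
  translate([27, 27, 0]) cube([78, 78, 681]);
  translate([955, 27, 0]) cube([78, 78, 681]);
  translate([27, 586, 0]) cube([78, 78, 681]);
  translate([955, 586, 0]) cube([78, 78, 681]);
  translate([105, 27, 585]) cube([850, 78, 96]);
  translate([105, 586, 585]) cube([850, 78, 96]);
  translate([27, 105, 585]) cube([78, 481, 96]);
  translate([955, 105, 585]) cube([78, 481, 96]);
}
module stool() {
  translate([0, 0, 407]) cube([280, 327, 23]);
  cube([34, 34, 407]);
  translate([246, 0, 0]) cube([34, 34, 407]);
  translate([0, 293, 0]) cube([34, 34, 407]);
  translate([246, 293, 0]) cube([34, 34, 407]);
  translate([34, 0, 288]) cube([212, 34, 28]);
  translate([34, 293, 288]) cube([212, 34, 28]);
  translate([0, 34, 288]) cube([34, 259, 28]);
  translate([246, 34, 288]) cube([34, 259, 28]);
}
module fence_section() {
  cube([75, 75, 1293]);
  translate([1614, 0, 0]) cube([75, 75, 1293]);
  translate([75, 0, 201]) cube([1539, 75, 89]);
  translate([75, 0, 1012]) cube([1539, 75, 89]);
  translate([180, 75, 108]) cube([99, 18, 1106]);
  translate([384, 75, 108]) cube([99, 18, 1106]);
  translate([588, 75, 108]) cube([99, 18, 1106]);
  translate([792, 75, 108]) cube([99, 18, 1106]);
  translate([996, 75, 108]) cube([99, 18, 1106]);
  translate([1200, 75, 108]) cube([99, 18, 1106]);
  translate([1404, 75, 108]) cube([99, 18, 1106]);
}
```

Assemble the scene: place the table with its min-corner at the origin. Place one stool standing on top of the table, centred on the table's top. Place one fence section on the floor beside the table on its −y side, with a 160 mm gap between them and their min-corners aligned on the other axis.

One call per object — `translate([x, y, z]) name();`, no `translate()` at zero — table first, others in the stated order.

table();
translate([390, 182, 728]) stool();
translate([0, -253, 0]) fence_section();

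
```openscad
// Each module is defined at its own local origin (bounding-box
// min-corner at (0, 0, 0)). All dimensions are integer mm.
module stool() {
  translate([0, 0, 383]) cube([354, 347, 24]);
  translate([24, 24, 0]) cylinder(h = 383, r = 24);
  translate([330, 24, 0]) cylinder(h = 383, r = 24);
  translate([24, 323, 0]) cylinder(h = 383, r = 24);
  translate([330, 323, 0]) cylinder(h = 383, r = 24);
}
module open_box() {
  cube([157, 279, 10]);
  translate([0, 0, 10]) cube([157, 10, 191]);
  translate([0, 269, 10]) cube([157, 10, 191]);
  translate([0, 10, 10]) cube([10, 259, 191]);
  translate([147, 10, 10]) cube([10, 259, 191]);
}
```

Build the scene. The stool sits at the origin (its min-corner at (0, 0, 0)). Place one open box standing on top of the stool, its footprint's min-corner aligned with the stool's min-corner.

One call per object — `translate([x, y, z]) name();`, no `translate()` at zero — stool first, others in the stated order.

stool();
translate([0, 0, 407]) open_box();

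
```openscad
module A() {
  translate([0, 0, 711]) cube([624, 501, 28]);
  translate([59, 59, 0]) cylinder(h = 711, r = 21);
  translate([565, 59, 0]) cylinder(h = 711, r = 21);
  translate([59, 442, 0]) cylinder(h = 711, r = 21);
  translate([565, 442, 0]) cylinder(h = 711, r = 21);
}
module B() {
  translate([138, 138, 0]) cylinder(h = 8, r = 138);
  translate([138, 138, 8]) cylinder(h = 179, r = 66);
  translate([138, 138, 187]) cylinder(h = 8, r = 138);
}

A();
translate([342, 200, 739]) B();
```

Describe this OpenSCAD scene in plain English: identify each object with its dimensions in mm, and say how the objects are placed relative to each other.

A is a table: top 624 mm (x) × 501 mm (y), 28 mm thick, upper face at z = 739 mm, on four round legs of 42 mm diameter, each leg's bounding box inset 38 mm from the nearest pair of top edges, running from z = 0 to the bottom of the top.

B is a spool: two coaxial disc flanges of radius 138 mm and thickness 8 mm, joined by a core cylinder of radius 66 mm and height 179 mm. The lower flange rests on z = 0 and the three cylinders share a vertical axis.

The spool is on top of the table.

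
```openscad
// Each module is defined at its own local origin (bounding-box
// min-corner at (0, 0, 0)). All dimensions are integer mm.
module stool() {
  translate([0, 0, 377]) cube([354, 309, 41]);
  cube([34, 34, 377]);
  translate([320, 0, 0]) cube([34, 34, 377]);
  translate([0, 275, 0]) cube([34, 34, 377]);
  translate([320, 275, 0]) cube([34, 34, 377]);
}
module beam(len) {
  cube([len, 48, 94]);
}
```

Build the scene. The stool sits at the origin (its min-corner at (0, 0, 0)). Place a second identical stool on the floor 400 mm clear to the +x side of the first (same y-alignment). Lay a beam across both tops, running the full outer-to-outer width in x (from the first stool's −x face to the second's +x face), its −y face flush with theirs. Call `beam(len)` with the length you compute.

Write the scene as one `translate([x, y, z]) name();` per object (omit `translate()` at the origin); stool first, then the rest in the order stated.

stool();
translate([754, 0, 0]) stool();
translate([0, 0, 418]) beam(1108);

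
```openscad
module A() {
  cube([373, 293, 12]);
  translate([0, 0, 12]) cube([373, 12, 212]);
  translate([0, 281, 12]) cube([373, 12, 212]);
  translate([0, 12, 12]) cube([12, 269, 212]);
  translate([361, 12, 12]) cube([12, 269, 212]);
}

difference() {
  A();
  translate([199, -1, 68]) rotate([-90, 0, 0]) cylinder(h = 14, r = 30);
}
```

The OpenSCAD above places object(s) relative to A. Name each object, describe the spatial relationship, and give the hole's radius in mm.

A is an open box. The open box has a circular hole through its front wall. The hole's radius is 30 mm.

The subtracted cylinder has r = 30 mm.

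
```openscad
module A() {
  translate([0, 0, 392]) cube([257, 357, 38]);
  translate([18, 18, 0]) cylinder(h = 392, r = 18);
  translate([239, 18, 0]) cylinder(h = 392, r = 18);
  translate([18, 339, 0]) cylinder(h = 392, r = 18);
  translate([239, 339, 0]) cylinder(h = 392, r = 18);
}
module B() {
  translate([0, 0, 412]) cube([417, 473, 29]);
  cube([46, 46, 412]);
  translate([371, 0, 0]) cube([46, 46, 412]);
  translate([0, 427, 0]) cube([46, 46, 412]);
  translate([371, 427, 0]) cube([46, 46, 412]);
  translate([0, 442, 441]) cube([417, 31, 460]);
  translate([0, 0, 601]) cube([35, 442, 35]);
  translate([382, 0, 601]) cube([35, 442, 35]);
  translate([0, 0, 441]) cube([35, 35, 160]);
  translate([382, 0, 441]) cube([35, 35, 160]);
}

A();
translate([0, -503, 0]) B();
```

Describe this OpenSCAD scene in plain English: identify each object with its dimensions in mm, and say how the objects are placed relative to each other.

A is a four-legged stool. The seat is 257×357 mm, 38 mm thick, top at z = 430 mm. It stands on four round legs, each 36 mm in diameter, from z = 0 to the seat underside, each leg's axis is inset half a diameter from the nearest pair of seat edges (so the leg's bounding box is flush with the corner).

B is a chair. The seat is a 417×473×29 mm slab with its top at z = 441 mm, on four 46×46 mm corner legs (flush with the seat edges, standing on z = 0). A flat backrest 31 mm thick, 460 mm tall, spans the full seat width and rises from the seat top along its +y edge, rear face flush with the rear of the seat. Two armrests of 35×35 mm section run along each side from the seat's front edge to the front of the backrest, top faces 195 mm above the seat top and outer faces flush with the seat's x-edges; a 35×35 mm post under the front of each armrest stands on the seat at the front corner.

The chair is on the floor beside the stool on its −y side.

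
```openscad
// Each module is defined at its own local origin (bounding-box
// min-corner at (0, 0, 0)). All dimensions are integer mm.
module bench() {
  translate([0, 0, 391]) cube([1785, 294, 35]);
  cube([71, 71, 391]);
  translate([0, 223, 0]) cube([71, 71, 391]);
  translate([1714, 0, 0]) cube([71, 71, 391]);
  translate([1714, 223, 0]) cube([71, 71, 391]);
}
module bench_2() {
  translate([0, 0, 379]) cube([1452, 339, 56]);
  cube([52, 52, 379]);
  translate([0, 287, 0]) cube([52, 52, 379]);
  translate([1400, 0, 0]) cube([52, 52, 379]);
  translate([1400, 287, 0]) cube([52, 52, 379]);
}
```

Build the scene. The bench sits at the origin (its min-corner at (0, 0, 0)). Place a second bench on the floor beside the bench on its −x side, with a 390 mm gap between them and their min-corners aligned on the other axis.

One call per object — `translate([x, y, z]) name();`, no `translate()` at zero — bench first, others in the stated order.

bench();
translate([-1842, 0, 0]) bench_2();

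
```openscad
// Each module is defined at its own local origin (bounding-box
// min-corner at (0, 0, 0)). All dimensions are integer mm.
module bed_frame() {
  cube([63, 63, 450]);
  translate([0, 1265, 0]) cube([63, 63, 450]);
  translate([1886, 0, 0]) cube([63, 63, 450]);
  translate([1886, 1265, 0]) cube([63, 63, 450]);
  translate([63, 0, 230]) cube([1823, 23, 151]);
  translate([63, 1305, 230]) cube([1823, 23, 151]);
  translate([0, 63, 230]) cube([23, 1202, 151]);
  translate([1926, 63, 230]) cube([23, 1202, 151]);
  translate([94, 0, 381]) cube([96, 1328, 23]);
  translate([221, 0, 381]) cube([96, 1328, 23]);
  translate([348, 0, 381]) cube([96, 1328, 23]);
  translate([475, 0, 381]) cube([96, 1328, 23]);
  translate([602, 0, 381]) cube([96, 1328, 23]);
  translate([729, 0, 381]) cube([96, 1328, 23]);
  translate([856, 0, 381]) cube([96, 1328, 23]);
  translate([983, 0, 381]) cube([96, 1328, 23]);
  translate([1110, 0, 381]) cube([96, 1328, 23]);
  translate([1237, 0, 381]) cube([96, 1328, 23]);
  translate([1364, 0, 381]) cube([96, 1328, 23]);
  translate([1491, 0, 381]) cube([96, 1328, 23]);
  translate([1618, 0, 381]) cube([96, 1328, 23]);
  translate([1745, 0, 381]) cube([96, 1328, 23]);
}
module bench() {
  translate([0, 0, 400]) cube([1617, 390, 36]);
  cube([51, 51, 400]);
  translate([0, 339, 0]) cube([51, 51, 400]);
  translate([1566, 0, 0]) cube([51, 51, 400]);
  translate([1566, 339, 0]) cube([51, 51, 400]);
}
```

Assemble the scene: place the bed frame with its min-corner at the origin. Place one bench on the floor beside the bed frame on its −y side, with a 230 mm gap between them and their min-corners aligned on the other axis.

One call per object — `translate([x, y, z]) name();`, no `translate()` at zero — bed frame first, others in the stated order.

bed_frame();
translate([0, -620, 0]) bench();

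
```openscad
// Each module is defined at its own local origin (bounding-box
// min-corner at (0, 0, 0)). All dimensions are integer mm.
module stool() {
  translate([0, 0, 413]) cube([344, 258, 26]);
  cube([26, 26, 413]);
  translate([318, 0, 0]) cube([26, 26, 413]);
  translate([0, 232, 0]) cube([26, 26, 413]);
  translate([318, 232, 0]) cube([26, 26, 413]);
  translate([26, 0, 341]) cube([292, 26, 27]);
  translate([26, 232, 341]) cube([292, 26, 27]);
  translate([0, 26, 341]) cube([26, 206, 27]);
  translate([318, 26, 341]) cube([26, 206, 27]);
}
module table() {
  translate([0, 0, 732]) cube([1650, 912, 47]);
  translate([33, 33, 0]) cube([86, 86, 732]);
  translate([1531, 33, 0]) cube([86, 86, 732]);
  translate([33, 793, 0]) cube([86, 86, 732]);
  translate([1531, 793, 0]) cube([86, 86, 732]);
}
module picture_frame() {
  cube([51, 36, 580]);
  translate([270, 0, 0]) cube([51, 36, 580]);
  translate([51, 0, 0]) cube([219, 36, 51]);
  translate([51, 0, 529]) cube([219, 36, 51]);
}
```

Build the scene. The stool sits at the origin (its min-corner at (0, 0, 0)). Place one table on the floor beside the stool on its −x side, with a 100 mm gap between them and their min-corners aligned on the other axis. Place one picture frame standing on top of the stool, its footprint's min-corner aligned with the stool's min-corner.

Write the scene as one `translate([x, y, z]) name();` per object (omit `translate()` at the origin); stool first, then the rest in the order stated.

stool();
translate([-1750, 0, 0]) table();
translate([0, 0, 439]) picture_frame();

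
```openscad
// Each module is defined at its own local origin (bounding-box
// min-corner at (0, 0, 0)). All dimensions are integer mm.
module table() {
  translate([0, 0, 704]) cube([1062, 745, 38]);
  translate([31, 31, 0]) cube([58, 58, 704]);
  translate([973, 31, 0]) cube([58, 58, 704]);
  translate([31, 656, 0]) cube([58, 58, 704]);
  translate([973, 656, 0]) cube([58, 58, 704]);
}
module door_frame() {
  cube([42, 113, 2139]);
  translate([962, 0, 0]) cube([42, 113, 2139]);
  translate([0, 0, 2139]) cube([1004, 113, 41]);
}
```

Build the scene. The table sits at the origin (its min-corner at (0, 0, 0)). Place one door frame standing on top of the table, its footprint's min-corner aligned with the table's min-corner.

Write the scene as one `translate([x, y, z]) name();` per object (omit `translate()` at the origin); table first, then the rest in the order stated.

table();
translate([0, 0, 742]) door_frame();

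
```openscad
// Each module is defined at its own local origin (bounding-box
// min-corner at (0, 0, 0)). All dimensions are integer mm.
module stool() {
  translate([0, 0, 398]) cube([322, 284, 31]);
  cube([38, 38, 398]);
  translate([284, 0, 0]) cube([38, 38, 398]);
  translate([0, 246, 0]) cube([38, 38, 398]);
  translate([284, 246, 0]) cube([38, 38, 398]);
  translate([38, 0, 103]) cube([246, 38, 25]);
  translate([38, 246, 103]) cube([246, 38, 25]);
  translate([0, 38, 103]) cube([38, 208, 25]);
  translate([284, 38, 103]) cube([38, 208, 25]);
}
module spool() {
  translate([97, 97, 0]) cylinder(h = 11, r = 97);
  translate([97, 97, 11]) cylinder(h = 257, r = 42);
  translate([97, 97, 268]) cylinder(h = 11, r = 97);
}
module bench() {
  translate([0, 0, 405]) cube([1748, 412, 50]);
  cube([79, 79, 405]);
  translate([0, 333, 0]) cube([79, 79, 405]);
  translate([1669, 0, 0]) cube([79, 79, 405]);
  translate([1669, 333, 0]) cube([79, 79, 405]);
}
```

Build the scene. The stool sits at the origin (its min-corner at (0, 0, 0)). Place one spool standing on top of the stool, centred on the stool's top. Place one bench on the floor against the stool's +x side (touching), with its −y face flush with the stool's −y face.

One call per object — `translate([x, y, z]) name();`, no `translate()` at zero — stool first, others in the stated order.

stool();
translate([64, 45, 429]) spool();
translate([322, 0, 0]) bench();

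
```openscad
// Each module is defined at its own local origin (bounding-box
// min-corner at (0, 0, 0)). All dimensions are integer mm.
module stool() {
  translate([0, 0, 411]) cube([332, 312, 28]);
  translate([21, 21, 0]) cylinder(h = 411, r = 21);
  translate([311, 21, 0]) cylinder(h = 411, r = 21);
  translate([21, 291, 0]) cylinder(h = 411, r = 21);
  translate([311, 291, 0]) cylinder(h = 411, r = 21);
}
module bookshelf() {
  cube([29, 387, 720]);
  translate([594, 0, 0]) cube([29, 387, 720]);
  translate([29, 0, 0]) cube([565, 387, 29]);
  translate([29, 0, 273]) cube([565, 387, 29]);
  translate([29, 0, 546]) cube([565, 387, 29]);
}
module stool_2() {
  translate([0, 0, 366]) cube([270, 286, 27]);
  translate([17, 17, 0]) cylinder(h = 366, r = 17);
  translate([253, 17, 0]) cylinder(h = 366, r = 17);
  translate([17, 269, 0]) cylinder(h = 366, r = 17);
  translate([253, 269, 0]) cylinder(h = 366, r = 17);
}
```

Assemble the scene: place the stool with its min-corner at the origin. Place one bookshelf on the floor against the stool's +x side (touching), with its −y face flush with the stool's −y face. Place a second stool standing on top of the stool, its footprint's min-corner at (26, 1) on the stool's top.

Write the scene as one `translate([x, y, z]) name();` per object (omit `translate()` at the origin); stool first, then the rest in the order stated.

stool();
translate([332, 0, 0]) bookshelf();
translate([26, 1, 439]) stool_2();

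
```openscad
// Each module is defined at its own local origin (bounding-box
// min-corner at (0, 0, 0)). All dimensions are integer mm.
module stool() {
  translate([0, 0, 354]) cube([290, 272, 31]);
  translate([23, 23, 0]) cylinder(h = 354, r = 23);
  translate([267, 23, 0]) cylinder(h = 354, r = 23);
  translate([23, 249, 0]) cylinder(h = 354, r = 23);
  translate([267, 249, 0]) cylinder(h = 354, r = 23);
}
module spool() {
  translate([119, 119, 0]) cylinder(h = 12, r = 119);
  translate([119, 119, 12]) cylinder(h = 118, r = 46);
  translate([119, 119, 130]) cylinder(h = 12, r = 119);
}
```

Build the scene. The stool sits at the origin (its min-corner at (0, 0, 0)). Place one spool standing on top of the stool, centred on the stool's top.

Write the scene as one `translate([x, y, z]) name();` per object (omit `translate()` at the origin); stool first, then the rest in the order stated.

stool();
translate([26, 17, 385]) spool();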